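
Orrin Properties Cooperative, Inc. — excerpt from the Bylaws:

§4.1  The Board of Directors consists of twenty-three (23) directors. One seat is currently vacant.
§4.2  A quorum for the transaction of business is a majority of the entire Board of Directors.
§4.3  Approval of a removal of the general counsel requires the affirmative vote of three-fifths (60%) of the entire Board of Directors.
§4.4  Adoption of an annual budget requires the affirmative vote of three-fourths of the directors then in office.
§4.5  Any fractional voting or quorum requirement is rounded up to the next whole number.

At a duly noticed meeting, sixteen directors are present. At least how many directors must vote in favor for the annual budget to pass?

The annual budget requires three-fourths of the directors then in office (22).
3/4 of 22 = 16.50, rounded up to 17.
(Only 16 can vote, so the annual budget cannot pass at this meeting, but the required vote is still 17.)

17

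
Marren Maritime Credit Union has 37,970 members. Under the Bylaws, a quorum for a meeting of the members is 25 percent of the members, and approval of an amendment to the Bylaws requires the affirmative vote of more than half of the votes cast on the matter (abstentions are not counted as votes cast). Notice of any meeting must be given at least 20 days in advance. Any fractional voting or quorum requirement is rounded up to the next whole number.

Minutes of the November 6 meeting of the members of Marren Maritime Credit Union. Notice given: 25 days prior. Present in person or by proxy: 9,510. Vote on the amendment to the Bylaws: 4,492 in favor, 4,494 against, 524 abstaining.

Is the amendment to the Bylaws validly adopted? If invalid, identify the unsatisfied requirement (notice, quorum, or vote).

Invalid — vote requirement not satisfied.

Notice: 25 days given; 20 required. Satisfied.
Quorum: 25% of 37,970 = 9,492.50, rounded up to 9,493; 9,510 present. Satisfied.
Vote: requires a majority of the votes cast (9,510 − 524 abstaining = 8,986); a majority of 8986 is 4494, so 4,494 needed; 4,492 in favor. Not satisfied.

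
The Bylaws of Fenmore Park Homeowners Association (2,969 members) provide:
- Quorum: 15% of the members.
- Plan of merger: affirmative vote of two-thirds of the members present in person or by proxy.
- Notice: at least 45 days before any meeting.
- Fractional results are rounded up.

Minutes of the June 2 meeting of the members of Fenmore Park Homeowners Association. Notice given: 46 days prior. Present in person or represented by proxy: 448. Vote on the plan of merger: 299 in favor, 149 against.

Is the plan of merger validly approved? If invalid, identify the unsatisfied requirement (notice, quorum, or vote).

Notice: 46 days given; 45 required. Satisfied.
Quorum: 15% of 2,969 = 445.35, rounded up to 446; 448 present. Satisfied.
Vote: requires two-thirds of those present (448); 2/3 of 448 = 298.67, rounded up to 299, so 299 needed; 299 in favor. Satisfied.

Valid — all requirements satisfied.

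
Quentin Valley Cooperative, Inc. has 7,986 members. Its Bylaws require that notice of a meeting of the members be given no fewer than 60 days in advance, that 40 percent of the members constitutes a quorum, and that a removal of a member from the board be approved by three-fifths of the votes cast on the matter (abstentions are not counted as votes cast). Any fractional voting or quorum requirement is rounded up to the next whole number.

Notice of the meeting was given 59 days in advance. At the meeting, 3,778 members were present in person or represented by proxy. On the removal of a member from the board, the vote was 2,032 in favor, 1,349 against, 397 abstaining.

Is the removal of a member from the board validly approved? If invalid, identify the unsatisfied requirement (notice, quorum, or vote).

Notice: 59 days given; 60 required. Not satisfied.
Quorum: 40% of 7,986 = 3,194.40, rounded up to 3,195; 3,778 present. Satisfied.
Vote: requires three-fifths of the votes cast (3,778 − 397 abstaining = 3,381); 3/5 of 3381 = 2028.60, rounded up to 2029, so 2,029 needed; 2,032 in favor. Satisfied.

Invalid — notice requirement not satisfied.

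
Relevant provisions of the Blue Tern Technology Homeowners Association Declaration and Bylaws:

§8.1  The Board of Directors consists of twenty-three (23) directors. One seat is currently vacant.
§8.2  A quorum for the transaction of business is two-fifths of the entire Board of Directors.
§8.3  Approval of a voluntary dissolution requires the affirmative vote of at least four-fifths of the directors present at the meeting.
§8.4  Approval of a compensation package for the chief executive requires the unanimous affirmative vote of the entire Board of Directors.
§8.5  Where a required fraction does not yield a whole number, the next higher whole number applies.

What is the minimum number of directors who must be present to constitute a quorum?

2/5 of 23 = 9.20, rounded up to 10.

10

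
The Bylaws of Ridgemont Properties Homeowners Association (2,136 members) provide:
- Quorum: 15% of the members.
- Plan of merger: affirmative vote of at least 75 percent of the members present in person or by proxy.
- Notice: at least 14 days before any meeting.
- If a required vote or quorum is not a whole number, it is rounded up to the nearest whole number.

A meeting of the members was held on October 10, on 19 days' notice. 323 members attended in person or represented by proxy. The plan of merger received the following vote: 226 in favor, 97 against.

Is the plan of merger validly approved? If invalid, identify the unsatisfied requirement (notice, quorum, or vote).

Notice: 19 days given; 14 required. Satisfied.
Quorum: 15% of 2,136 = 320.40, rounded up to 321; 323 present. Satisfied.
Vote: requires three-fourths of those present (323); 3/4 of 323 = 242.25, rounded up to 243, so 243 needed; 226 in favor. Not satisfied.

Invalid — vote requirement not satisfied.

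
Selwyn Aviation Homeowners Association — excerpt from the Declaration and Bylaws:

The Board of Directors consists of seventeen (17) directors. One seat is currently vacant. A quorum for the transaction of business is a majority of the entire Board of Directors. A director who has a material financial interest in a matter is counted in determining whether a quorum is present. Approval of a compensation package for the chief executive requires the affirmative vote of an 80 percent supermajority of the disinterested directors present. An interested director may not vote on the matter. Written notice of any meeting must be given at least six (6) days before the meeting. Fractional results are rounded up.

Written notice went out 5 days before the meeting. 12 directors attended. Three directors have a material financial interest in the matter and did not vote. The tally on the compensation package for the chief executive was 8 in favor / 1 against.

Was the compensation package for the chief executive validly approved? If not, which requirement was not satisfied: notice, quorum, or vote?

Invalid — notice requirement not satisfied.

Notice: 5 days given; 6 required (5 < 6). Not satisfied.
Quorum: 12 present (interested directors count toward quorum); quorum is 9. Satisfied.
Vote: the compensation package for the chief executive requires four-fifths of the disinterested directors present (12 − 3 = 9). 4/5 of 9 = 7.20, rounded up to 8, so 8 affirmative votes are needed; 8 voted in favor. Satisfied.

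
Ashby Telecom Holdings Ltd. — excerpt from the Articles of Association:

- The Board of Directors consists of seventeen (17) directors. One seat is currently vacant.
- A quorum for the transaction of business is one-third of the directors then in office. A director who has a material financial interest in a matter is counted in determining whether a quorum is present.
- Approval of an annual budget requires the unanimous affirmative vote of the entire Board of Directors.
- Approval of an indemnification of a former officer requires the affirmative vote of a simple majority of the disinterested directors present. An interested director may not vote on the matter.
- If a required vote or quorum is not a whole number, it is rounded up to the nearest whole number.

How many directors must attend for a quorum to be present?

6

1/3 of 16 = 5.33, rounded up to 6.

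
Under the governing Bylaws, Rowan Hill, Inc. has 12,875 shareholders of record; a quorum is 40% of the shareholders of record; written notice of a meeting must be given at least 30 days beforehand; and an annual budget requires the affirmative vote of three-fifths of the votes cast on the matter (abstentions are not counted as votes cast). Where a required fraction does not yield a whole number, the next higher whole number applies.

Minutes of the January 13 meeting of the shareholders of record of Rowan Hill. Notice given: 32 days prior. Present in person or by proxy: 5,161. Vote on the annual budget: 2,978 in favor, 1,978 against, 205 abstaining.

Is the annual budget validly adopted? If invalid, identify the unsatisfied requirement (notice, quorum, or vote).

Notice: 32 days given; 30 required. Satisfied.
Quorum: 40% of 12,875 = 5,150; 5,161 present. Satisfied.
Vote: requires three-fifths of the votes cast (5,161 − 205 abstaining = 4,956); 3/5 of 4956 = 2973.60, rounded up to 2974, so 2,974 needed; 2,978 in favor. Satisfied.

Valid — all requirements satisfied.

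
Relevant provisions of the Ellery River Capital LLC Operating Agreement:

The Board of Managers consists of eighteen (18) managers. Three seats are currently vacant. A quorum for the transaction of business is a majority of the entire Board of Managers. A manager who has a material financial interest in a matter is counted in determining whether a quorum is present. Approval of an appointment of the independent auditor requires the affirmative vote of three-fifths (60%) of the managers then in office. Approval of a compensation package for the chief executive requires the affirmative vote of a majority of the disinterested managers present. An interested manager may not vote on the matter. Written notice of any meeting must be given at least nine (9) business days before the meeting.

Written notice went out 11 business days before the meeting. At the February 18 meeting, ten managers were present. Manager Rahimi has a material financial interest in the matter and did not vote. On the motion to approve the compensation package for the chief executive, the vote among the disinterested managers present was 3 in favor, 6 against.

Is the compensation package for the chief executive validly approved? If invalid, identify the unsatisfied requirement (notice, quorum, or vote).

Invalid — vote requirement not satisfied.

Notice: 11 business days given; 9 required (11 ≥ 9). Satisfied.
Quorum: 10 present (interested managers count toward quorum); quorum is 10. Satisfied.
Vote: the compensation package for the chief executive requires a majority of the disinterested managers present (10 − 1 = 9). A majority of 9 is 5, so 5 affirmative votes are needed; 3 voted in favor. Not satisfied.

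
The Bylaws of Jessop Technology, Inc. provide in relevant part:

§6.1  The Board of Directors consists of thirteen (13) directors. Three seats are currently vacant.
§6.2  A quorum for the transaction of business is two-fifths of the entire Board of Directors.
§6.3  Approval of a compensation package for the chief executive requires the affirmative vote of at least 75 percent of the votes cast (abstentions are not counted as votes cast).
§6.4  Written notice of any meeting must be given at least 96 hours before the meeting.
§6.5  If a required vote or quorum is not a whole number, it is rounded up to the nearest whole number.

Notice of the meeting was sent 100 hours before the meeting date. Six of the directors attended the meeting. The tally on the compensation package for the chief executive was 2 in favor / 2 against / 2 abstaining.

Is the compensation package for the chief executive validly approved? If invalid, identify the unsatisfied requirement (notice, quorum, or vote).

Invalid — vote requirement not satisfied.

Notice: 100 hours given; 96 required (100 ≥ 96). Satisfied.
Quorum: 6 present; quorum is 6. Satisfied.
Vote: the compensation package for the chief executive requires three-fourths of the votes cast (6 present − 2 abstaining = 4). 3/4 of 4 = 3, so 3 affirmative votes are needed; 2 voted in favor. Not satisfied.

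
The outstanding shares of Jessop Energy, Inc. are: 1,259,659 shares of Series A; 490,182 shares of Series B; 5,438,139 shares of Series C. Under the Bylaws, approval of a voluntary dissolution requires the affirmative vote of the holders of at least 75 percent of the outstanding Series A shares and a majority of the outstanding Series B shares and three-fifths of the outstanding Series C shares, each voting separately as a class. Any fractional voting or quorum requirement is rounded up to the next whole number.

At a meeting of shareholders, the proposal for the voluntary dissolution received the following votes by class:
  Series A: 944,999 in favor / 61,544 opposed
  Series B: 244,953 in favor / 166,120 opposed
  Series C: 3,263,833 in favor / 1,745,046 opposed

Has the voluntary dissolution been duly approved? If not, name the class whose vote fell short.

Series A: 3/4 of 1259659 = 944744.25, rounded up to 944745; 944,745 required, 944,999 in favor — approved.
Series B: a majority of 490182 is 245092; 245,092 required, 244,953 in favor — not approved.
Series C: 3/5 of 5438139 = 3262883.40, rounded up to 3262884; 3,262,884 required, 3,263,833 in favor — approved.

Not approved — the Series B shares did not give the required vote.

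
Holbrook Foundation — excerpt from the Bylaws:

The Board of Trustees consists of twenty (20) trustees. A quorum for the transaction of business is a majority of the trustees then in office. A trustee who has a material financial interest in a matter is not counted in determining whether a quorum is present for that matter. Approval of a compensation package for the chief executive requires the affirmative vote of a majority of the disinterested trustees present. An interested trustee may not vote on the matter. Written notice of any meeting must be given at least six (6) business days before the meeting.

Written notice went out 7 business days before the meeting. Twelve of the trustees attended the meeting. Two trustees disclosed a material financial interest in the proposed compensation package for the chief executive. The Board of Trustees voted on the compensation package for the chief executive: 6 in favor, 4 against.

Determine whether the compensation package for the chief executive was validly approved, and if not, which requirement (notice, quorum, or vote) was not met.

Invalid — quorum requirement not satisfied.

Notice: 7 business days given; 6 required (7 ≥ 6). Satisfied.
Quorum: 12 present, but the 2 interested trustees do not count, leaving 10. Quorum is 11. Not satisfied.
Vote: the compensation package for the chief executive requires a majority of the disinterested trustees present (12 − 2 = 10). A majority of 10 is 6, so 6 affirmative votes are needed; 6 voted in favor. Satisfied. (Moot — without a quorum no business can be validly transacted.)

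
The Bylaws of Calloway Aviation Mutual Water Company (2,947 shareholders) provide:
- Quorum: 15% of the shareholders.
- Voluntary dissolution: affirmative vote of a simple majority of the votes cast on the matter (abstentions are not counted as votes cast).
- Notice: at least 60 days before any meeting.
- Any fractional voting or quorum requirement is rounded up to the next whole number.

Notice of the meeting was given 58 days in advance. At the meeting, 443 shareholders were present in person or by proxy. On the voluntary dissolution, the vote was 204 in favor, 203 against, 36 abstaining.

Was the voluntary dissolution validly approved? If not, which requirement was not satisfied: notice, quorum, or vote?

Invalid — notice requirement not satisfied.

Notice: 58 days given; 60 required. Not satisfied.
Quorum: 15% of 2,947 = 442.05, rounded up to 443; 443 present. Satisfied.
Vote: requires a majority of the votes cast (443 − 36 abstaining = 407); a majority of 407 is 204, so 204 needed; 204 in favor. Satisfied.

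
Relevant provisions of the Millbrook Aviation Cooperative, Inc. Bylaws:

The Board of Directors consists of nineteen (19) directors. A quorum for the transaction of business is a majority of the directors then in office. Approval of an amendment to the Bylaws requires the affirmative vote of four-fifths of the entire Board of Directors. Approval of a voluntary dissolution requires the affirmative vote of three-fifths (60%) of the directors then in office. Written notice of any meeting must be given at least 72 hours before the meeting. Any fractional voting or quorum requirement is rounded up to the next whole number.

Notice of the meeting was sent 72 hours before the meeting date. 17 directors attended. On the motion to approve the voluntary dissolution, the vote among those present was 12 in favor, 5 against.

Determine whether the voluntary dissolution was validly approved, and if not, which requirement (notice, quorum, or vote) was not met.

Notice: 72 hours given; 72 required (72 ≥ 72). Satisfied.
Quorum: 17 present; quorum is 10. Satisfied.
Vote: the voluntary dissolution requires three-fifths of the directors then in office (19). 3/5 of 19 = 11.40, rounded up to 12, so 12 affirmative votes are needed; 12 voted in favor. Satisfied.

Valid — all requirements satisfied.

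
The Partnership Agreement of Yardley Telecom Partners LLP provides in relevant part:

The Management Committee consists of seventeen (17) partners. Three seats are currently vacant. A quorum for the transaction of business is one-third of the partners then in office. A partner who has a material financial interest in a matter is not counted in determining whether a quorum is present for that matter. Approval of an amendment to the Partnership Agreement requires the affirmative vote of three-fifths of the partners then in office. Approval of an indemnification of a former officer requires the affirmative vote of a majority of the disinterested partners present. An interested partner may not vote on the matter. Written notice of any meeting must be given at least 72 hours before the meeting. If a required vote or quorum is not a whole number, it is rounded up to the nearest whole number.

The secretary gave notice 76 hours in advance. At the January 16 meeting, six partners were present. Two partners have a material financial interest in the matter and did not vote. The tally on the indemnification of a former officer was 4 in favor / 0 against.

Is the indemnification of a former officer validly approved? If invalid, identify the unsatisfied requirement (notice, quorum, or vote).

Notice: 76 hours given; 72 required (76 ≥ 72). Satisfied.
Quorum: 6 present, but the 2 interested partners do not count, leaving 4. Quorum is 5. Not satisfied.
Vote: the indemnification of a former officer requires a majority of the disinterested partners present (6 − 2 = 4). A majority of 4 is 3, so 3 affirmative votes are needed; 4 voted in favor. Satisfied. (Moot — without a quorum no business can be validly transacted.)

Invalid — quorum requirement not satisfied.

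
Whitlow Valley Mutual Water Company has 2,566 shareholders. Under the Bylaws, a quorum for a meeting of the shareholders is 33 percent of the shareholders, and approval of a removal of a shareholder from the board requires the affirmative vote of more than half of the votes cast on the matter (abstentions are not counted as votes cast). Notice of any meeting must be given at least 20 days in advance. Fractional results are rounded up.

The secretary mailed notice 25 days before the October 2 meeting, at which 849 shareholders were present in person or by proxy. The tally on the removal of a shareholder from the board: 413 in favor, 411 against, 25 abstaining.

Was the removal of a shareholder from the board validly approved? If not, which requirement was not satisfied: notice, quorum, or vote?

Valid — all requirements satisfied.

Notice: 25 days given; 20 required. Satisfied.
Quorum: 33% of 2,566 = 846.78, rounded up to 847; 849 present. Satisfied.
Vote: requires a majority of the votes cast (849 − 25 abstaining = 824); a majority of 824 is 413, so 413 needed; 413 in favor. Satisfied.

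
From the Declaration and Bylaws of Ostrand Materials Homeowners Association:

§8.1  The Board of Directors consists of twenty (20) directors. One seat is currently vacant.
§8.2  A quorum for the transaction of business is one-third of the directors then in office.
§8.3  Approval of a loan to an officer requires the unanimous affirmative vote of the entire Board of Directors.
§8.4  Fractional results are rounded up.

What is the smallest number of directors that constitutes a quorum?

7

1/3 of 19 = 6.33, rounded up to 7.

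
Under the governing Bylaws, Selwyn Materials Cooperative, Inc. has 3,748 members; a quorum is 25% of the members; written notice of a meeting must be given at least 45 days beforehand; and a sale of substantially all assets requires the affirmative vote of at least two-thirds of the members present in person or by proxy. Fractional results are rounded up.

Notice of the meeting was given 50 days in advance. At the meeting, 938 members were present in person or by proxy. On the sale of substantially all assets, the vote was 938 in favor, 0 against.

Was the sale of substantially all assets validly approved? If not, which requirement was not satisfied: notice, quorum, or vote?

Valid — all requirements satisfied.

Notice: 50 days given; 45 required. Satisfied.
Quorum: 25% of 3,748 = 937; 938 present. Satisfied.
Vote: requires two-thirds of those present (938); 2/3 of 938 = 625.33, rounded up to 626, so 626 needed; 938 in favor. Satisfied.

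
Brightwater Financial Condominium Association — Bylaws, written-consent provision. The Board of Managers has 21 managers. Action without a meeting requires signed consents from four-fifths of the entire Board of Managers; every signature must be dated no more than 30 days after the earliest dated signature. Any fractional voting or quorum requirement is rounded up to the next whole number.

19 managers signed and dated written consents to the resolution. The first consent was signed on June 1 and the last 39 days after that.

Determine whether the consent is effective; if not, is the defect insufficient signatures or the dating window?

Signatures required: four-fifths of 21 — 4/5 of 21 = 16.80, rounded up to 17, so 17 needed; 19 signed. Sufficient.
Dating window: the latest signature is 39 days after the earliest; the limit is 30 days. Outside the window.

Not effective — dating-window requirement not satisfied.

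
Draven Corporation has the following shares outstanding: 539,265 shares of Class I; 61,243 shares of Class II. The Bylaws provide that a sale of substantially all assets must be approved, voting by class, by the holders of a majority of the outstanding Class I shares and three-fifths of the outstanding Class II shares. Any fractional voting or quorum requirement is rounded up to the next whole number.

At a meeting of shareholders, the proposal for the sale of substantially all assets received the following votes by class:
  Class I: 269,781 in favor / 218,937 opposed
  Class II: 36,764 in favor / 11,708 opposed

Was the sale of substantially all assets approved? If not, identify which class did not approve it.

Approved — every class gave the required vote.

Class I: a majority of 539265 is 269633; 269,633 required, 269,781 in favor — approved.
Class II: 3/5 of 61243 = 36745.80, rounded up to 36746; 36,746 required, 36,764 in favor — approved.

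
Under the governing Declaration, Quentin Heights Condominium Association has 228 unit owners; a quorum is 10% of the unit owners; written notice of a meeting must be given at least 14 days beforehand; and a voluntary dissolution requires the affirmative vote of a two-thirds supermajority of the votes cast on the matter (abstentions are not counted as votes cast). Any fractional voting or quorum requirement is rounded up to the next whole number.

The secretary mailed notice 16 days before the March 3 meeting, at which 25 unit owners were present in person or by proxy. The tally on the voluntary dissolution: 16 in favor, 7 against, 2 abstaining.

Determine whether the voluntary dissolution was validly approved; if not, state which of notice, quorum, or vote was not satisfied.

Valid — all requirements satisfied.

Notice: 16 days given; 14 required. Satisfied.
Quorum: 10% of 228 = 22.80, rounded up to 23; 25 present. Satisfied.
Vote: requires two-thirds of the votes cast (25 − 2 abstaining = 23); 2/3 of 23 = 15.33, rounded up to 16, so 16 needed; 16 in favor. Satisfied.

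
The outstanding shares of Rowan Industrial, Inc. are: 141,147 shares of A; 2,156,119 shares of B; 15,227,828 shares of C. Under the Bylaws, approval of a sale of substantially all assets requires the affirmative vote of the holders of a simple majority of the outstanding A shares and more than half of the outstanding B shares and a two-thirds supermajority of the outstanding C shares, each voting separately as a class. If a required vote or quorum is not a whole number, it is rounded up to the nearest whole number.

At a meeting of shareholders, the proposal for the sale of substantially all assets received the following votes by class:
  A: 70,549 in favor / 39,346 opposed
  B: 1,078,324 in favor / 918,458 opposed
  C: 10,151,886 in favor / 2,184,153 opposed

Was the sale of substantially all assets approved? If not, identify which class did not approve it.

Not approved — the A shares did not give the required vote.

A: a majority of 141147 is 70574; 70,574 required, 70,549 in favor — not approved.
B: a majority of 2156119 is 1078060; 1,078,060 required, 1,078,324 in favor — approved.
C: 2/3 of 15227828 = 10151885.33, rounded up to 10151886; 10,151,886 required, 10,151,886 in favor — approved.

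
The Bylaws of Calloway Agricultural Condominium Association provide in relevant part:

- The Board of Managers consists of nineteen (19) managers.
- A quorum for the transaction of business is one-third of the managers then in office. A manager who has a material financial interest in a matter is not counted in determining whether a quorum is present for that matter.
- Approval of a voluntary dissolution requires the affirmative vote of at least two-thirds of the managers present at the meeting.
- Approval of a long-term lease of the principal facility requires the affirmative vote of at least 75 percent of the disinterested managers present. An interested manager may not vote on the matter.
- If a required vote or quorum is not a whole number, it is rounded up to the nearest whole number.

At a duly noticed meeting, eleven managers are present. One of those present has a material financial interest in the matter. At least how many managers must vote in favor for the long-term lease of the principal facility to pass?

The long-term lease of the principal facility requires three-fourths of the disinterested managers present (11 − 1 = 10).
3/4 of 10 = 7.50, rounded up to 8.

8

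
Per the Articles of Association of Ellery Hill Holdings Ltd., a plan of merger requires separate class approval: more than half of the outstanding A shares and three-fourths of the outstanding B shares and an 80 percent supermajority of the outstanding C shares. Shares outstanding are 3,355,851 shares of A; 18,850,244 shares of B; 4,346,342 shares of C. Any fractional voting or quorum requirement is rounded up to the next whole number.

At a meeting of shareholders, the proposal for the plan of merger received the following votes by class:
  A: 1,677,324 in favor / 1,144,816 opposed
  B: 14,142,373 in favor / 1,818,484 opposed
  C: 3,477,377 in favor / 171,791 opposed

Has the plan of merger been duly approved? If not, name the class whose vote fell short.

Not approved — the A shares did not give the required vote.

A: a majority of 3355851 is 1677926; 1,677,926 required, 1,677,324 in favor — not approved.
B: 3/4 of 18850244 = 14137683; 14,137,683 required, 14,142,373 in favor — approved.
C: 4/5 of 4346342 = 3477073.60, rounded up to 3477074; 3,477,074 required, 3,477,377 in favor — approved.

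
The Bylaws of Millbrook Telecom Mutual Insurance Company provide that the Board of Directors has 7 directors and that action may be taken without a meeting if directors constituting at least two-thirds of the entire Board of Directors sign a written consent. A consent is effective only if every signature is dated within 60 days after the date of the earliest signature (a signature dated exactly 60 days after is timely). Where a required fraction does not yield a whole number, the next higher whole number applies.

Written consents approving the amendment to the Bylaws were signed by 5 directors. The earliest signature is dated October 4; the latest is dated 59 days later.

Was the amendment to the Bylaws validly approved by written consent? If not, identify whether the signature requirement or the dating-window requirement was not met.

Effective — both the signature and dating-window requirements are satisfied.

Signatures required: at least two-thirds of 7 — 2/3 of 7 = 4.67, rounded up to 5, so 5 needed; 5 signed. Sufficient.
Dating window: the latest signature is 59 days after the earliest; the limit is 60 days. Within the window.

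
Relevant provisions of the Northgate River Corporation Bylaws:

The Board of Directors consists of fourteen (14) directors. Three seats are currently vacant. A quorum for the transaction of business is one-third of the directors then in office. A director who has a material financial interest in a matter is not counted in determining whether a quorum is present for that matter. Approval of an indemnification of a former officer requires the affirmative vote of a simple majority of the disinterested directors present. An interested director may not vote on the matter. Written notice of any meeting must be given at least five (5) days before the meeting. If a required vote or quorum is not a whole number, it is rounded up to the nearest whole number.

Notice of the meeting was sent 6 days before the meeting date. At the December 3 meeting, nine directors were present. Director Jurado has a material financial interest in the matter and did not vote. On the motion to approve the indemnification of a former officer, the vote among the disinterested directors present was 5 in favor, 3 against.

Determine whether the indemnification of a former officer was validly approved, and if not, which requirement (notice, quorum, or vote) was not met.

Valid — all requirements satisfied.

Notice: 6 days given; 5 required (6 ≥ 5). Satisfied.
Quorum: 9 present, but the 1 interested director does not count, leaving 8. Quorum is 4. Satisfied.
Vote: the indemnification of a former officer requires a majority of the disinterested directors present (9 − 1 = 8). A majority of 8 is 5, so 5 affirmative votes are needed; 5 voted in favor. Satisfied.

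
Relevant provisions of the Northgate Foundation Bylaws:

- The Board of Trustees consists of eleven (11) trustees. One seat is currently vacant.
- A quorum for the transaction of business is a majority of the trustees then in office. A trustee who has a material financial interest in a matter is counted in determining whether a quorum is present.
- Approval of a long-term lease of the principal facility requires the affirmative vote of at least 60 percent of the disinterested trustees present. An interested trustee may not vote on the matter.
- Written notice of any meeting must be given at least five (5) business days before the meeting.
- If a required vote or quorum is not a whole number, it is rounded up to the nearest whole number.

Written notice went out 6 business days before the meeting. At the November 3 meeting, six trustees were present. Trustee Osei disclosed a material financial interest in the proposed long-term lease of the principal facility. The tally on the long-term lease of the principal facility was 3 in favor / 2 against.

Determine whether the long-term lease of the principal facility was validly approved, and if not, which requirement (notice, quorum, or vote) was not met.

Notice: 6 business days given; 5 required (6 ≥ 5). Satisfied.
Quorum: 6 present (interested trustees count toward quorum); quorum is 6. Satisfied.
Vote: the long-term lease of the principal facility requires three-fifths of the disinterested trustees present (6 − 1 = 5). 3/5 of 5 = 3, so 3 affirmative votes are needed; 3 voted in favor. Satisfied.

Valid — all requirements satisfied.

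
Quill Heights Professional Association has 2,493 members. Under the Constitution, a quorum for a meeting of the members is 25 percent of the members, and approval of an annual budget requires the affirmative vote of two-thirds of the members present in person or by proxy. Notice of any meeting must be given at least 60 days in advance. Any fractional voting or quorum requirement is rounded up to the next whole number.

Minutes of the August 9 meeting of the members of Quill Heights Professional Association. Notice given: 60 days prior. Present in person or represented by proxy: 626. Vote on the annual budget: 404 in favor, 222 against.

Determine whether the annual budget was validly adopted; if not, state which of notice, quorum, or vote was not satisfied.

Invalid — vote requirement not satisfied.

Notice: 60 days given; 60 required. Satisfied.
Quorum: 25% of 2,493 = 623.25, rounded up to 624; 626 present. Satisfied.
Vote: requires two-thirds of those present (626); 2/3 of 626 = 417.33, rounded up to 418, so 418 needed; 404 in favor. Not satisfied.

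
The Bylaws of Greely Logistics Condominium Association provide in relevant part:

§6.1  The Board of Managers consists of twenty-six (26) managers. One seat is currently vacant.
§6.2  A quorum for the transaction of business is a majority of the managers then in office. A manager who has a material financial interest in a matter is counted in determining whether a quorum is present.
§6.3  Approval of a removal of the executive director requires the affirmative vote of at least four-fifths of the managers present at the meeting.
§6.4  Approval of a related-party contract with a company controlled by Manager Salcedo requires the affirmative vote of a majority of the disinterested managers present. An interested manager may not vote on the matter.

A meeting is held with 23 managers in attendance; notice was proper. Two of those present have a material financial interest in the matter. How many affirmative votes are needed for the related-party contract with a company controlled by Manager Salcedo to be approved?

The related-party contract with a company controlled by Manager Salcedo requires a majority of the disinterested managers present (23 − 2 = 21).
A majority of 21 is 11.

11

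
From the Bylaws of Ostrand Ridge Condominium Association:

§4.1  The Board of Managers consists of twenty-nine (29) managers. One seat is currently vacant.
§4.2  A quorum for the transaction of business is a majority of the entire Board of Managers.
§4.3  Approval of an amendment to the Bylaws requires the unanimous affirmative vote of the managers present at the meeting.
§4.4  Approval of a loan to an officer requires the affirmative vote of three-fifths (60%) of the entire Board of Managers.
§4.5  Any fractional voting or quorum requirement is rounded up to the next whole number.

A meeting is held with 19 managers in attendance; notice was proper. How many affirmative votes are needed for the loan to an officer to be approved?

The loan to an officer requires three-fifths of the entire Board of Managers (29).
3/5 of 29 = 17.40, rounded up to 18.

18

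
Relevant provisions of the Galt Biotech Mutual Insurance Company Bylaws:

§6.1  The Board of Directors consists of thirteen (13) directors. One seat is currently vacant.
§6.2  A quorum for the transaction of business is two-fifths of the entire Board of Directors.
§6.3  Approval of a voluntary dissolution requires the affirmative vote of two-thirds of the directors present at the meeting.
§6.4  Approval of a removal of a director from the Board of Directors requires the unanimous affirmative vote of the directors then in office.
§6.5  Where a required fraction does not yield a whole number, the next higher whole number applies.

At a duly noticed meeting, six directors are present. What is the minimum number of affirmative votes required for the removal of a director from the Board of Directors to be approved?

The removal of a director from the Board of Directors requires the unanimous vote of the directors then in office (12).
Unanimous means all 12.
(Only 6 can vote, so the removal of a director from the Board of Directors cannot pass at this meeting, but the required vote is still 12.)

12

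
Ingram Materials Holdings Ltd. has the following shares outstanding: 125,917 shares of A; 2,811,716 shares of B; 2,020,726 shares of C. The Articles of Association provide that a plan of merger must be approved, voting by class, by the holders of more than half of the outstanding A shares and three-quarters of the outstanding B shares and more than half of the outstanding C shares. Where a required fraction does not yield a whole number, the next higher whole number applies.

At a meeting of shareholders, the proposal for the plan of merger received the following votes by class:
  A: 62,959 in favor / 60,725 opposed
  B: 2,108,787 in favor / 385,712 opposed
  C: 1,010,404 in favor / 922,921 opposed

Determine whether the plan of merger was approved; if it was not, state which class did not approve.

A: a majority of 125917 is 62959; 62,959 required, 62,959 in favor — approved.
B: 3/4 of 2811716 = 2108787; 2,108,787 required, 2,108,787 in favor — approved.
C: a majority of 2020726 is 1010364; 1,010,364 required, 1,010,404 in favor — approved.

Approved — every class gave the required vote.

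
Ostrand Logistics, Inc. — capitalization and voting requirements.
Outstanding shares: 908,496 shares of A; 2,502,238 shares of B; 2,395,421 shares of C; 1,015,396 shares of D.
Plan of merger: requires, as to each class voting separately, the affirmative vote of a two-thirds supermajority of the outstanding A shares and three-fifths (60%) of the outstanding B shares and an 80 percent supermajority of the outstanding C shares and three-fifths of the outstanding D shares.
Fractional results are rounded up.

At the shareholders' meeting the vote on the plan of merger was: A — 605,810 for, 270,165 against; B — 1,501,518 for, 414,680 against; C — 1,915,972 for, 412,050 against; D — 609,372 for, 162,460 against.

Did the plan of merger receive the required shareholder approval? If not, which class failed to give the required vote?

A: 2/3 of 908496 = 605664; 605,664 required, 605,810 in favor — approved.
B: 3/5 of 2502238 = 1501342.80, rounded up to 1501343; 1,501,343 required, 1,501,518 in favor — approved.
C: 4/5 of 2395421 = 1916336.80, rounded up to 1916337; 1,916,337 required, 1,915,972 in favor — not approved.
D: 3/5 of 1015396 = 609237.60, rounded up to 609238; 609,238 required, 609,372 in favor — approved.

Not approved — the C shares did not give the required vote.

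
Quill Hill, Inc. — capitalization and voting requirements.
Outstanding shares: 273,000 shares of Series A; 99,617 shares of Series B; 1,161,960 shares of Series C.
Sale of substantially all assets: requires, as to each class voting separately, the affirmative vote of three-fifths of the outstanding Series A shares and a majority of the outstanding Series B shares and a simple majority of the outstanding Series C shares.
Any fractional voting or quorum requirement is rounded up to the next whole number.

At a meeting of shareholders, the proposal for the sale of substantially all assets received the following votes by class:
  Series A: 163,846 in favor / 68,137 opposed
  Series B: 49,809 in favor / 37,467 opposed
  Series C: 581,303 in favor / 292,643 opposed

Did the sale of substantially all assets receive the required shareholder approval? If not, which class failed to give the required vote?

Approved — every class gave the required vote.

Series A: 3/5 of 273000 = 163800; 163,800 required, 163,846 in favor — approved.
Series B: a majority of 99617 is 49809; 49,809 required, 49,809 in favor — approved.
Series C: a majority of 1161960 is 580981; 580,981 required, 581,303 in favor — approved.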